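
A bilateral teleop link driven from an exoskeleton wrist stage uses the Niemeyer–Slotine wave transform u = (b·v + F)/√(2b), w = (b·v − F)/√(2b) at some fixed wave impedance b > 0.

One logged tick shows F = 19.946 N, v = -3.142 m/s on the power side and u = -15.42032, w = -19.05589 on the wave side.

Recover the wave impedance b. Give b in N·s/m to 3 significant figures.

u + w = -34.4762;  u + w = √(2b)·v, so √(2b) = -34.4762/(-3.142) = 10.9727.
b = (√(2b))²/2 = 120.4001/2 = 60.2000.
(Check via u − w = 2F/√(2b): u − w = 3.6356, 2F/√(2b) = 3.6356.)

b = 60.2 N·s/m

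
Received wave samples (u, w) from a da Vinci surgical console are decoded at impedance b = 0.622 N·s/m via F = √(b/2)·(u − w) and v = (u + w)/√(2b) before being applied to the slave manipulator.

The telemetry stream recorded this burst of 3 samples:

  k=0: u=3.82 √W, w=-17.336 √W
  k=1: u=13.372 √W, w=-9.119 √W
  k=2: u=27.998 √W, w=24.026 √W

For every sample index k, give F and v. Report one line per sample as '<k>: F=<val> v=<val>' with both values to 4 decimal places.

k=0: u−w=21.1560, u+w=-13.5160; √(b/2)=0.5577, √(2b)=1.1153; F=0.5577×21.156=11.7981, v=-13.5160/1.1153=-12.1182
k=1: u−w=22.4910, u+w=4.2530; √(b/2)=0.5577, √(2b)=1.1153; F=0.5577×22.491=12.5426, v=4.2530/1.1153=3.8132
k=2: u−w=3.9720, u+w=52.0240; √(b/2)=0.5577, √(2b)=1.1153; F=0.5577×3.972=2.2151, v=52.0240/1.1153=46.6438

0: F=11.7981 v=-12.1182
1: F=12.5426 v=3.8132
2: F=2.2151 v=46.6438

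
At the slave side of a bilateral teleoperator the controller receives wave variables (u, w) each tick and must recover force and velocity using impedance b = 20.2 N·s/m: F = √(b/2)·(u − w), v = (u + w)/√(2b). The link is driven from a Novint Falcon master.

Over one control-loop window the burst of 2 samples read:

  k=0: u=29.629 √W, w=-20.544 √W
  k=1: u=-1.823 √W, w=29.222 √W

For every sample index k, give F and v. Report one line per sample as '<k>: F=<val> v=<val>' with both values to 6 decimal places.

0: F=159.452288 v=1.429336
1: F=-98.662553 v=4.310663

k=0: u−w=50.173000, u+w=9.085000; √(b/2)=3.178050, √(2b)=6.356099; F=3.178050×50.173=159.452288, v=9.085000/6.356099=1.429336
k=1: u−w=-31.045000, u+w=27.399000; √(b/2)=3.178050, √(2b)=6.356099; F=3.178050×(-31.045)=-98.662553, v=27.399000/6.356099=4.310663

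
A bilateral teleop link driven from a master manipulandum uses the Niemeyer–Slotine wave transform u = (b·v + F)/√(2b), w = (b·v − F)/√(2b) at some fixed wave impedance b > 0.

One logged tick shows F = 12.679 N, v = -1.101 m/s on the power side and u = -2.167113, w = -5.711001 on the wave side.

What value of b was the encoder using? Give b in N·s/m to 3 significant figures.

u + w = -7.878114;  u + w = √(2b)·v, so √(2b) = -7.878114/(-1.101) = 7.155417.
b = (√(2b))²/2 = 51.199991/2 = 25.599995.
(Check via u − w = 2F/√(2b): u − w = 3.543888, 2F/√(2b) = 3.543889.)

b = 25.6 N·s/m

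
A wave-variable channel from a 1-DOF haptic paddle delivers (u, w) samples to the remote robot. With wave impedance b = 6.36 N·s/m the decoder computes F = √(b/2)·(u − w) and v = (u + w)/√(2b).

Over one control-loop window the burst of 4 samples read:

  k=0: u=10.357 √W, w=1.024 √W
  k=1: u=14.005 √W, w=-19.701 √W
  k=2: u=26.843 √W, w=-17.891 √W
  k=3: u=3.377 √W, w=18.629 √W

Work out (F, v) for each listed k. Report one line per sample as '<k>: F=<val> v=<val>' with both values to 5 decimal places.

k=0: u−w=9.33300, u+w=11.38100; √(b/2)=1.78326, √(2b)=3.56651; F=1.78326×9.333=16.64312, v=11.38100/3.56651=3.19107
k=1: u−w=33.70600, u+w=-5.69600; √(b/2)=1.78326, √(2b)=3.56651; F=1.78326×33.706=60.10641, v=-5.69600/3.56651=-1.59708
k=2: u−w=44.73400, u+w=8.95200; √(b/2)=1.78326, √(2b)=3.56651; F=1.78326×44.734=79.77215, v=8.95200/3.56651=2.51002
k=3: u−w=-15.25200, u+w=22.00600; √(b/2)=1.78326, √(2b)=3.56651; F=1.78326×(-15.252)=-27.19821, v=22.00600/3.56651=6.17018

0: F=16.64312 v=3.19107
1: F=60.10641 v=-1.59708
2: F=79.77215 v=2.51002
3: F=-27.19821 v=6.17018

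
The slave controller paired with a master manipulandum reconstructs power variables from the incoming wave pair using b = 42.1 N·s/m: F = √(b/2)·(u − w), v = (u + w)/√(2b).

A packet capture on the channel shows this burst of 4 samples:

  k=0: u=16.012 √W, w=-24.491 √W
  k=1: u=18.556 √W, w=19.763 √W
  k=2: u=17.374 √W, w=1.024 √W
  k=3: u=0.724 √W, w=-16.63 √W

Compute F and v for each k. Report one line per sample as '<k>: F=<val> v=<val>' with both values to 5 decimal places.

k=0: u−w=40.50300, u+w=-8.47900; √(b/2)=4.58803, √(2b)=9.17606; F=4.58803×40.503=185.82889, v=-8.47900/9.17606=-0.92404
k=1: u−w=-1.20700, u+w=38.31900; √(b/2)=4.58803, √(2b)=9.17606; F=4.58803×(-1.207)=-5.53775, v=38.31900/9.17606=4.17598
k=2: u−w=16.35000, u+w=18.39800; √(b/2)=4.58803, √(2b)=9.17606; F=4.58803×16.35=75.01426, v=18.39800/9.17606=2.00500
k=3: u−w=17.35400, u+w=-15.90600; √(b/2)=4.58803, √(2b)=9.17606; F=4.58803×17.354=79.62064, v=-15.90600/9.17606=-1.73342

0: F=185.82889 v=-0.92404
1: F=-5.53775 v=4.17598
2: F=75.01426 v=2.00500
3: F=79.62064 v=-1.73342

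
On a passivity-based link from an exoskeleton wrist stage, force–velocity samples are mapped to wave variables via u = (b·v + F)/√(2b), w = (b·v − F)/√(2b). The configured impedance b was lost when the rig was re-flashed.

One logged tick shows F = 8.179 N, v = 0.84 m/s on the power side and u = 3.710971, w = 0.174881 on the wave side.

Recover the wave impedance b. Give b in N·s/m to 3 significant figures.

u + w = 3.885852;  u + w = √(2b)·v, so √(2b) = 3.885852/0.84 = 4.626014.
b = (√(2b))²/2 = 21.400008/2 = 10.700004.
(Check via u − w = 2F/√(2b): u − w = 3.536090, 2F/√(2b) = 3.536089.)

b = 10.7 N·s/m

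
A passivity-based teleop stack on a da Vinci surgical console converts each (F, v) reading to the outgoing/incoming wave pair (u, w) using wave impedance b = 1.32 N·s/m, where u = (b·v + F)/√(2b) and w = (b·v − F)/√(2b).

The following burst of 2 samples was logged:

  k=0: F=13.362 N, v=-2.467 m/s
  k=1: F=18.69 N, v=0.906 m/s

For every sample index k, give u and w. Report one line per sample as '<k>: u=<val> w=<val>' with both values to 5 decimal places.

k=0: b·v=1.32×(-2.467)=-3.25644; √(2b)=1.62481; u=(-3.25644+13.362)/1.62481=6.21954, w=(-3.25644−13.362)/1.62481=-10.22794
k=1: b·v=1.32×0.906=1.19592; √(2b)=1.62481; u=(1.19592+18.69)/1.62481=12.23894, w=(1.19592−18.69)/1.62481=-10.76686

0: u=6.21954 w=-10.22794
1: u=12.23894 w=-10.76686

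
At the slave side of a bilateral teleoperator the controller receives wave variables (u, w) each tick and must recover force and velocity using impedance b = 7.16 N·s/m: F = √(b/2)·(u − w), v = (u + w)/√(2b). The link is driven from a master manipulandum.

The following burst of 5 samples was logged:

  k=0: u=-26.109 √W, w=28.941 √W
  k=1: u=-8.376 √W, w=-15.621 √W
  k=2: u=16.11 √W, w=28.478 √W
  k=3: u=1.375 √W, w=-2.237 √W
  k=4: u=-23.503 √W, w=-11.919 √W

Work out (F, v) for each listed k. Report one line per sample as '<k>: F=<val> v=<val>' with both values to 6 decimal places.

0: F=-104.159488 v=0.748379
1: F=13.708183 v=-6.341404
2: F=-23.401354 v=11.782745
3: F=6.834225 v=-0.227791
4: F=-21.917957 v=-9.360554

k=0: u−w=-55.050000, u+w=2.832000; √(b/2)=1.892089, √(2b)=3.784178; F=1.892089×(-55.05)=-104.159488, v=2.832000/3.784178=0.748379
k=1: u−w=7.245000, u+w=-23.997000; √(b/2)=1.892089, √(2b)=3.784178; F=1.892089×7.245=13.708183, v=-23.997000/3.784178=-6.341404
k=2: u−w=-12.368000, u+w=44.588000; √(b/2)=1.892089, √(2b)=3.784178; F=1.892089×(-12.368)=-23.401354, v=44.588000/3.784178=11.782745
k=3: u−w=3.612000, u+w=-0.862000; √(b/2)=1.892089, √(2b)=3.784178; F=1.892089×3.612=6.834225, v=-0.862000/3.784178=-0.227791
k=4: u−w=-11.584000, u+w=-35.422000; √(b/2)=1.892089, √(2b)=3.784178; F=1.892089×(-11.584)=-21.917957, v=-35.422000/3.784178=-9.360554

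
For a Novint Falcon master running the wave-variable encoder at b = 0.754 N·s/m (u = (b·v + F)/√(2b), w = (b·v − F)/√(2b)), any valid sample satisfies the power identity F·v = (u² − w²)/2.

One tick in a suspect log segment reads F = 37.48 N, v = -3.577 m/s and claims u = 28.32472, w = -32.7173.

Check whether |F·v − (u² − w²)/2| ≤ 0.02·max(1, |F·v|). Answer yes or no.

F·v = 37.48×(-3.577) = -134.06596 W.
(u² − w²)/2 = (802.28976 − 1070.42172)/2 = -134.06598 W.
|Δ| = 0.00002;  2% of max(1, |F·v|) = 2.68132.

yes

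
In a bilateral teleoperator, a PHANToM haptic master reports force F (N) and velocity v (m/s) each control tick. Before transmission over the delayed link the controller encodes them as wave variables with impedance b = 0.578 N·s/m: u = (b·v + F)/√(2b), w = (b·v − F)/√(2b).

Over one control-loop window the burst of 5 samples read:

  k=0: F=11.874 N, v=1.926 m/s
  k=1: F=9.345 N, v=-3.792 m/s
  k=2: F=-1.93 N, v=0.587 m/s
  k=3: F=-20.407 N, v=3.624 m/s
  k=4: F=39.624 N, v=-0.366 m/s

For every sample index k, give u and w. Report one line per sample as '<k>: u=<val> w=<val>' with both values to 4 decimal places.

0: u=12.0792 w=-10.0084
1: u=6.6531 w=-10.7301
2: u=-1.4795 w=2.1106
3: u=-17.0320 w=20.9284
4: u=36.6568 w=-37.0503

k=0: b·v=0.578×1.926=1.1132; √(2b)=1.0752; u=(1.1132+11.874)/1.0752=12.0792, w=(1.1132−11.874)/1.0752=-10.0084
k=1: b·v=0.578×(-3.792)=-2.1918; √(2b)=1.0752; u=(-2.1918+9.345)/1.0752=6.6531, w=(-2.1918−9.345)/1.0752=-10.7301
k=2: b·v=0.578×0.587=0.3393; √(2b)=1.0752; u=(0.3393+(-1.93))/1.0752=-1.4795, w=(0.3393−(-1.93))/1.0752=2.1106
k=3: b·v=0.578×3.624=2.0947; √(2b)=1.0752; u=(2.0947+(-20.407))/1.0752=-17.0320, w=(2.0947−(-20.407))/1.0752=20.9284
k=4: b·v=0.578×(-0.366)=-0.2115; √(2b)=1.0752; u=(-0.2115+39.624)/1.0752=36.6568, w=(-0.2115−39.624)/1.0752=-37.0503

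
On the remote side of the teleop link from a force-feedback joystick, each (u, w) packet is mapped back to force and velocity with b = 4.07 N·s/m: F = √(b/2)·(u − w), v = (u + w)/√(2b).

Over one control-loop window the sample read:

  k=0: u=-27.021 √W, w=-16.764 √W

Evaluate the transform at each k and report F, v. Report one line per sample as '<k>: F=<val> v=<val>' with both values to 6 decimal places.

0: F=-14.631962 v=-15.346635

k=0: u−w=-10.257000, u+w=-43.785000; √(b/2)=1.426534, √(2b)=2.853069; F=1.426534×(-10.257)=-14.631962, v=-43.785000/2.853069=-15.346635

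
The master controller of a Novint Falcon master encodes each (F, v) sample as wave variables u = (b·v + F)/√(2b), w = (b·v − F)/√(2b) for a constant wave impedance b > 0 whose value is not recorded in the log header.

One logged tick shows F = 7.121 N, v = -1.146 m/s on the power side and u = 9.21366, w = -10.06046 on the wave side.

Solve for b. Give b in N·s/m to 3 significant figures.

u + w = -0.8468;  u + w = √(2b)·v, so √(2b) = -0.8468/(-1.146) = 0.7389.
b = (√(2b))²/2 = 0.5460/2 = 0.2730.
(Check via u − w = 2F/√(2b): u − w = 19.2741, 2F/√(2b) = 19.2741.)

b = 0.273 N·s/m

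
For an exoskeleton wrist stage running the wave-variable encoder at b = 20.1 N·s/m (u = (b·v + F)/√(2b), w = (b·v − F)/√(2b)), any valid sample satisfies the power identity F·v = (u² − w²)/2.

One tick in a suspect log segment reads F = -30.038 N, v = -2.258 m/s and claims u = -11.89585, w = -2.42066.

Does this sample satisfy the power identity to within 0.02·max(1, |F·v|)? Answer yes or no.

F·v = (-30.038)×(-2.258) = 67.82580 W.
(u² − w²)/2 = (141.51125 − 5.85959)/2 = 67.82583 W.
|Δ| = 0.00002;  2% of max(1, |F·v|) = 1.35652.

yes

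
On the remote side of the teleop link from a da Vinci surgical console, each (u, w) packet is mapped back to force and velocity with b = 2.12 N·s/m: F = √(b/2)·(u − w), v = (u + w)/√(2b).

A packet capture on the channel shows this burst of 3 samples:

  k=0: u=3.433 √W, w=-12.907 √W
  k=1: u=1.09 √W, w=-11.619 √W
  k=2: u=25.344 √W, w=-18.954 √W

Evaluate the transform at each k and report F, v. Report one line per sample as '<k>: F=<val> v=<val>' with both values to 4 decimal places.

0: F=16.8231 v=-4.6010
1: F=13.0847 v=-5.1133
2: F=45.6076 v=3.1033

k=0: u−w=16.3400, u+w=-9.4740; √(b/2)=1.0296, √(2b)=2.0591; F=1.0296×16.34=16.8231, v=-9.4740/2.0591=-4.6010
k=1: u−w=12.7090, u+w=-10.5290; √(b/2)=1.0296, √(2b)=2.0591; F=1.0296×12.709=13.0847, v=-10.5290/2.0591=-5.1133
k=2: u−w=44.2980, u+w=6.3900; √(b/2)=1.0296, √(2b)=2.0591; F=1.0296×44.298=45.6076, v=6.3900/2.0591=3.1033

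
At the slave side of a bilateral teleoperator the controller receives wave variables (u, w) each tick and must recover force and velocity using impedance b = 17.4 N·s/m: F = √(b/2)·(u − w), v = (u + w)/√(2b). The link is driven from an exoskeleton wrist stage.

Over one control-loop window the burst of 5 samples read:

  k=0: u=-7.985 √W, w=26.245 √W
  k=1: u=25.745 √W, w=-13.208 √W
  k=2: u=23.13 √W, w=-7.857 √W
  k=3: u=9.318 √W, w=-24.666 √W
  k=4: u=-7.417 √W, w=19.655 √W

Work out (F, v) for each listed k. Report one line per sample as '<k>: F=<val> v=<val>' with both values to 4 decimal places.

0: F=-100.9640 v=3.0954
1: F=114.8948 v=2.1252
2: F=91.3985 v=2.5890
3: F=100.2384 v=-2.6017
4: F=-79.8509 v=2.0745

k=0: u−w=-34.2300, u+w=18.2600; √(b/2)=2.9496, √(2b)=5.8992; F=2.9496×(-34.23)=-100.9640, v=18.2600/5.8992=3.0954
k=1: u−w=38.9530, u+w=12.5370; √(b/2)=2.9496, √(2b)=5.8992; F=2.9496×38.953=114.8948, v=12.5370/5.8992=2.1252
k=2: u−w=30.9870, u+w=15.2730; √(b/2)=2.9496, √(2b)=5.8992; F=2.9496×30.987=91.3985, v=15.2730/5.8992=2.5890
k=3: u−w=33.9840, u+w=-15.3480; √(b/2)=2.9496, √(2b)=5.8992; F=2.9496×33.984=100.2384, v=-15.3480/5.8992=-2.6017
k=4: u−w=-27.0720, u+w=12.2380; √(b/2)=2.9496, √(2b)=5.8992; F=2.9496×(-27.072)=-79.8509, v=12.2380/5.8992=2.0745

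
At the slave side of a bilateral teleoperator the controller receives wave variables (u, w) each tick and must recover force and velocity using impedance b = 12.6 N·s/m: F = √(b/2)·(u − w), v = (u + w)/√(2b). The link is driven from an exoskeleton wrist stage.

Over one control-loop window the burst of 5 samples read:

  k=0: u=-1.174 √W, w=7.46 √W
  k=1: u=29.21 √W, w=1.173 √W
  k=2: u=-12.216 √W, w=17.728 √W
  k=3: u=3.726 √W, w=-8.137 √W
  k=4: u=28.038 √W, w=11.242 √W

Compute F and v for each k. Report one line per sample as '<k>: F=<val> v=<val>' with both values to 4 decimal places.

0: F=-21.6712 v=1.2522
1: F=70.3723 v=6.0524
2: F=-75.1588 v=1.0980
3: F=29.7759 v=-0.8787
4: F=42.1576 v=7.8248

k=0: u−w=-8.6340, u+w=6.2860; √(b/2)=2.5100, √(2b)=5.0200; F=2.5100×(-8.634)=-21.6712, v=6.2860/5.0200=1.2522
k=1: u−w=28.0370, u+w=30.3830; √(b/2)=2.5100, √(2b)=5.0200; F=2.5100×28.037=70.3723, v=30.3830/5.0200=6.0524
k=2: u−w=-29.9440, u+w=5.5120; √(b/2)=2.5100, √(2b)=5.0200; F=2.5100×(-29.944)=-75.1588, v=5.5120/5.0200=1.0980
k=3: u−w=11.8630, u+w=-4.4110; √(b/2)=2.5100, √(2b)=5.0200; F=2.5100×11.863=29.7759, v=-4.4110/5.0200=-0.8787
k=4: u−w=16.7960, u+w=39.2800; √(b/2)=2.5100, √(2b)=5.0200; F=2.5100×16.796=42.1576, v=39.2800/5.0200=7.8248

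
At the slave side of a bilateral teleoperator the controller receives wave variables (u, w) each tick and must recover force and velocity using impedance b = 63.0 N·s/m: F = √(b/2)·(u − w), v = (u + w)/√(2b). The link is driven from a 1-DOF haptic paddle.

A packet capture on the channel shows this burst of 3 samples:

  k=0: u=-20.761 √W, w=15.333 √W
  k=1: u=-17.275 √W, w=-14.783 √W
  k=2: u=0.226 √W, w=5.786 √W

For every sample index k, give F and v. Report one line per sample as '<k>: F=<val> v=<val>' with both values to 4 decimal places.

0: F=-202.5771 v=-0.4836
1: F=-13.9863 v=-2.8560
2: F=-31.2054 v=0.5356

k=0: u−w=-36.0940, u+w=-5.4280; √(b/2)=5.6125, √(2b)=11.2250; F=5.6125×(-36.094)=-202.5771, v=-5.4280/11.2250=-0.4836
k=1: u−w=-2.4920, u+w=-32.0580; √(b/2)=5.6125, √(2b)=11.2250; F=5.6125×(-2.492)=-13.9863, v=-32.0580/11.2250=-2.8560
k=2: u−w=-5.5600, u+w=6.0120; √(b/2)=5.6125, √(2b)=11.2250; F=5.6125×(-5.56)=-31.2054, v=6.0120/11.2250=0.5356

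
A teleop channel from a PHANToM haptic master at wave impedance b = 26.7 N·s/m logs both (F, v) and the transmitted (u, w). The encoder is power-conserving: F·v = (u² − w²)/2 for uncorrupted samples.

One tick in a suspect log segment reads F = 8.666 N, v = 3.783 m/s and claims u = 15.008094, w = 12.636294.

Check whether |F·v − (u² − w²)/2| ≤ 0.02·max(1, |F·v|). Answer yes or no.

yes

F·v = 8.666×3.783 = 32.783478 W.
(u² − w²)/2 = (225.242886 − 159.675926)/2 = 32.783480 W.
|Δ| = 0.000002;  2% of max(1, |F·v|) = 0.655670.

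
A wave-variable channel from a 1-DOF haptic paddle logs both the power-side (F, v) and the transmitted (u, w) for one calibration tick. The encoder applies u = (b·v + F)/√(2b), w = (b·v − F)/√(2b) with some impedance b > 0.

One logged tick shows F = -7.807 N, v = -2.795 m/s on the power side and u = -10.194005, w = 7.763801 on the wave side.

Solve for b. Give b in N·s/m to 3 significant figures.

b = 0.378 N·s/m

u + w = -2.430204;  u + w = √(2b)·v, so √(2b) = -2.430204/(-2.795) = 0.869483.
b = (√(2b))²/2 = 0.756000/2 = 0.378000.
(Check via u − w = 2F/√(2b): u − w = -17.957806, 2F/√(2b) = -17.957805.)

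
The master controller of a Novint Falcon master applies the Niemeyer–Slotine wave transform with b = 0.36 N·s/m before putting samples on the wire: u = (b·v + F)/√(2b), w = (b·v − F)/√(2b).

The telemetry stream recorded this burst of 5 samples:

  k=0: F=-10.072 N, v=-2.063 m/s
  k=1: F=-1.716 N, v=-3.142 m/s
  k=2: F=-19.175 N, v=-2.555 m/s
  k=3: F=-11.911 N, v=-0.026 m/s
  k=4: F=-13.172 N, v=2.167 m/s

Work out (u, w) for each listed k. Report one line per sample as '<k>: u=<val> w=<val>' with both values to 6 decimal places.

0: u=-12.745223 w=10.994709
1: u=-3.355363 w=0.689288
2: u=-23.681949 w=21.513960
3: u=-14.048279 w=14.026217
4: u=-14.603971 w=16.442731

k=0: b·v=0.36×(-2.063)=-0.742680; √(2b)=0.848528; u=(-0.742680+(-10.072))/0.848528=-12.745223, w=(-0.742680−(-10.072))/0.848528=10.994709
k=1: b·v=0.36×(-3.142)=-1.131120; √(2b)=0.848528; u=(-1.131120+(-1.716))/0.848528=-3.355363, w=(-1.131120−(-1.716))/0.848528=0.689288
k=2: b·v=0.36×(-2.555)=-0.919800; √(2b)=0.848528; u=(-0.919800+(-19.175))/0.848528=-23.681949, w=(-0.919800−(-19.175))/0.848528=21.513960
k=3: b·v=0.36×(-0.026)=-0.009360; √(2b)=0.848528; u=(-0.009360+(-11.911))/0.848528=-14.048279, w=(-0.009360−(-11.911))/0.848528=14.026217
k=4: b·v=0.36×2.167=0.780120; √(2b)=0.848528; u=(0.780120+(-13.172))/0.848528=-14.603971, w=(0.780120−(-13.172))/0.848528=16.442731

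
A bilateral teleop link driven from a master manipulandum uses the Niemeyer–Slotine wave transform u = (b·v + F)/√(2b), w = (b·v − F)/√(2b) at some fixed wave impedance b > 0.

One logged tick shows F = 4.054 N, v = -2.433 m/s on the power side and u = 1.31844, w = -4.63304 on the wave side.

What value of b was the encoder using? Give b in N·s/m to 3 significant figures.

u + w = -3.3146;  u + w = √(2b)·v, so √(2b) = -3.3146/(-2.433) = 1.3624.
b = (√(2b))²/2 = 1.8560/2 = 0.9280.
(Check via u − w = 2F/√(2b): u − w = 5.9515, 2F/√(2b) = 5.9515.)

b = 0.928 N·s/m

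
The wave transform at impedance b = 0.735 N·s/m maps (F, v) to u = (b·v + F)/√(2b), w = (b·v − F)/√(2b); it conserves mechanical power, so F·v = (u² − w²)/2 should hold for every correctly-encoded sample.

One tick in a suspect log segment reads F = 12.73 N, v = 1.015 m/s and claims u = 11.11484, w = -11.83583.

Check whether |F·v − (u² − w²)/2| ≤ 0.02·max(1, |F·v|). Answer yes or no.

no

F·v = 12.73×1.015 = 12.92095 W.
(u² − w²)/2 = (123.53967 − 140.08687)/2 = -8.27360 W.
|Δ| = 21.19455;  2% of max(1, |F·v|) = 0.25842.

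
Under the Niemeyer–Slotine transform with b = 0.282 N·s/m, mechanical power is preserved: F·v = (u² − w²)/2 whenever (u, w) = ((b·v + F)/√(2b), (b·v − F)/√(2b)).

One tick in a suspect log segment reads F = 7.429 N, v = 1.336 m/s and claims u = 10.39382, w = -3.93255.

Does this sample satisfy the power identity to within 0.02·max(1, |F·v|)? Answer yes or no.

F·v = 7.429×1.336 = 9.92514 W.
(u² − w²)/2 = (108.03149 − 15.46495)/2 = 46.28327 W.
|Δ| = 36.35813;  2% of max(1, |F·v|) = 0.19850.

no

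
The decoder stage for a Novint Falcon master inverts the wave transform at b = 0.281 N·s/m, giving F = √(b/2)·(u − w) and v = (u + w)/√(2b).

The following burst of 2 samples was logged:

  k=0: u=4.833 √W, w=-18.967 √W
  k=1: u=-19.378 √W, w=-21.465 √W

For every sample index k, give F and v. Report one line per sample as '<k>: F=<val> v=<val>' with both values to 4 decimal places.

k=0: u−w=23.8000, u+w=-14.1340; √(b/2)=0.3748, √(2b)=0.7497; F=0.3748×23.8=8.9210, v=-14.1340/0.7497=-18.8537
k=1: u−w=2.0870, u+w=-40.8430; √(b/2)=0.3748, √(2b)=0.7497; F=0.3748×2.087=0.7823, v=-40.8430/0.7497=-54.4816

0: F=8.9210 v=-18.8537
1: F=0.7823 v=-54.4816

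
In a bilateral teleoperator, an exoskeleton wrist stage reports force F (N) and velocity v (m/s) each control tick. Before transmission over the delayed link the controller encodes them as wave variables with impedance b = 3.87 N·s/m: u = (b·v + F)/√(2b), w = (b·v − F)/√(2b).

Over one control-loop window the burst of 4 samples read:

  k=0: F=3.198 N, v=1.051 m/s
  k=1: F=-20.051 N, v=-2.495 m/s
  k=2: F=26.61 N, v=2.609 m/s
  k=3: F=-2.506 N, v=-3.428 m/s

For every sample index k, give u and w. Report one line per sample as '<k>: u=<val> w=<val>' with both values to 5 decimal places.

0: u=2.61148 w=0.31249
1: u=-10.67783 w=3.73653
2: u=13.19400 w=-5.93554
3: u=-5.66926 w=-3.86773

k=0: b·v=3.87×1.051=4.06737; √(2b)=2.78209; u=(4.06737+3.198)/2.78209=2.61148, w=(4.06737−3.198)/2.78209=0.31249
k=1: b·v=3.87×(-2.495)=-9.65565; √(2b)=2.78209; u=(-9.65565+(-20.051))/2.78209=-10.67783, w=(-9.65565−(-20.051))/2.78209=3.73653
k=2: b·v=3.87×2.609=10.09683; √(2b)=2.78209; u=(10.09683+26.61)/2.78209=13.19400, w=(10.09683−26.61)/2.78209=-5.93554
k=3: b·v=3.87×(-3.428)=-13.26636; √(2b)=2.78209; u=(-13.26636+(-2.506))/2.78209=-5.66926, w=(-13.26636−(-2.506))/2.78209=-3.86773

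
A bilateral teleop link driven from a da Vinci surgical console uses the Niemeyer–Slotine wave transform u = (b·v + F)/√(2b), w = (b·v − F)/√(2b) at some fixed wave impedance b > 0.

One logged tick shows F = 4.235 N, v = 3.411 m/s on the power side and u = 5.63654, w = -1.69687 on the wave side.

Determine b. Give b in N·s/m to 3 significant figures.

u + w = 3.93967;  u + w = √(2b)·v, so √(2b) = 3.93967/3.411 = 1.15499.
b = (√(2b))²/2 = 1.33400/2 = 0.66700.
(Check via u − w = 2F/√(2b): u − w = 7.33341, 2F/√(2b) = 7.33340.)

b = 0.667 N·s/m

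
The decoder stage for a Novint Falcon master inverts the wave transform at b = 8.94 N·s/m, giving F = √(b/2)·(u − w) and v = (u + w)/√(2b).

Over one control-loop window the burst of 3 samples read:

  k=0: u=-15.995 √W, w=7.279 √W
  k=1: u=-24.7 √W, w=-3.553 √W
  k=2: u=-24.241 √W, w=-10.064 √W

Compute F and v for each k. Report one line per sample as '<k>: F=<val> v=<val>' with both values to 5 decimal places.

k=0: u−w=-23.27400, u+w=-8.71600; √(b/2)=2.11424, √(2b)=4.22847; F=2.11424×(-23.274)=-49.20676, v=-8.71600/4.22847=-2.06126
k=1: u−w=-21.14700, u+w=-28.25300; √(b/2)=2.11424, √(2b)=4.22847; F=2.11424×(-21.147)=-44.70978, v=-28.25300/4.22847=-6.68161
k=2: u−w=-14.17700, u+w=-34.30500; √(b/2)=2.11424, √(2b)=4.22847; F=2.11424×(-14.177)=-29.97354, v=-34.30500/4.22847=-8.11285

0: F=-49.20676 v=-2.06126
1: F=-44.70978 v=-6.68161
2: F=-29.97354 v=-8.11285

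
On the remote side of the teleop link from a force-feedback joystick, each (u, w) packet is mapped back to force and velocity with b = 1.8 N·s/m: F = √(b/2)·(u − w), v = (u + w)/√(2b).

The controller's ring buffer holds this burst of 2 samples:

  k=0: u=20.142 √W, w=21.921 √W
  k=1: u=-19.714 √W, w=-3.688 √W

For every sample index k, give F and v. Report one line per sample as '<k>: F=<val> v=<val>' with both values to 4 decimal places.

0: F=-1.6877 v=22.1691
1: F=-15.2036 v=-12.3339

k=0: u−w=-1.7790, u+w=42.0630; √(b/2)=0.9487, √(2b)=1.8974; F=0.9487×(-1.779)=-1.6877, v=42.0630/1.8974=22.1691
k=1: u−w=-16.0260, u+w=-23.4020; √(b/2)=0.9487, √(2b)=1.8974; F=0.9487×(-16.026)=-15.2036, v=-23.4020/1.8974=-12.3339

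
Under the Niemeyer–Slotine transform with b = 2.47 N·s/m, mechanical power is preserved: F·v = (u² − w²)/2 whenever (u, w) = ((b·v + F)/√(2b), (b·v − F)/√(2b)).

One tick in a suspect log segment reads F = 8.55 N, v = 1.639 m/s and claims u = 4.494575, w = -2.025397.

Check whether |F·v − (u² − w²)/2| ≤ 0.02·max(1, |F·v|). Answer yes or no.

F·v = 8.55×1.639 = 14.013450 W.
(u² − w²)/2 = (20.201204 − 4.102233)/2 = 8.049486 W.
|Δ| = 5.963964;  2% of max(1, |F·v|) = 0.280269.

no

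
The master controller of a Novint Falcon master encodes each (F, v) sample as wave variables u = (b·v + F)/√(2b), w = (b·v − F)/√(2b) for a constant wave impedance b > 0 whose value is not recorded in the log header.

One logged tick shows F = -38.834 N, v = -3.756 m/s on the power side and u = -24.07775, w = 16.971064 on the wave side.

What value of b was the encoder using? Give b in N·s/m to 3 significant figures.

u + w = -7.106686;  u + w = √(2b)·v, so √(2b) = -7.106686/(-3.756) = 1.892089.
b = (√(2b))²/2 = 3.580000/2 = 1.790000.
(Check via u − w = 2F/√(2b): u − w = -41.048814, 2F/√(2b) = -41.048811.)

b = 1.79 N·s/m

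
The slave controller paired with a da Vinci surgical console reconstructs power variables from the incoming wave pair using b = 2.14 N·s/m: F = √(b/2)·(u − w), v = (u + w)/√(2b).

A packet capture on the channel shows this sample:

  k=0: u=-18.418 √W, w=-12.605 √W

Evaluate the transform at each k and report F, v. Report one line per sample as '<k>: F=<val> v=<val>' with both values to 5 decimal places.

0: F=-6.01301 v=-14.99553

k=0: u−w=-5.81300, u+w=-31.02300; √(b/2)=1.03441, √(2b)=2.06882; F=1.03441×(-5.813)=-6.01301, v=-31.02300/2.06882=-14.99553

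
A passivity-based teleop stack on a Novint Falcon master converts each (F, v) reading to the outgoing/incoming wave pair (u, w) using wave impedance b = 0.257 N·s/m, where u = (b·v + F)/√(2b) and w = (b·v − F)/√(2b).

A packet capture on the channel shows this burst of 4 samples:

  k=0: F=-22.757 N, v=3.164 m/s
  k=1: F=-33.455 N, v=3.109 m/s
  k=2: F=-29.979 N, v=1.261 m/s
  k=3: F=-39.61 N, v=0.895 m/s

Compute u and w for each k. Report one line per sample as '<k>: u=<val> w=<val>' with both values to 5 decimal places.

0: u=-30.60774 w=32.87613
1: u=-45.54925 w=47.77821
2: u=-41.36331 w=42.26736
3: u=-54.92803 w=55.56968

k=0: b·v=0.257×3.164=0.81315; √(2b)=0.71694; u=(0.81315+(-22.757))/0.71694=-30.60774, w=(0.81315−(-22.757))/0.71694=32.87613
k=1: b·v=0.257×3.109=0.79901; √(2b)=0.71694; u=(0.79901+(-33.455))/0.71694=-45.54925, w=(0.79901−(-33.455))/0.71694=47.77821
k=2: b·v=0.257×1.261=0.32408; √(2b)=0.71694; u=(0.32408+(-29.979))/0.71694=-41.36331, w=(0.32408−(-29.979))/0.71694=42.26736
k=3: b·v=0.257×0.895=0.23001; √(2b)=0.71694; u=(0.23001+(-39.61))/0.71694=-54.92803, w=(0.23001−(-39.61))/0.71694=55.56968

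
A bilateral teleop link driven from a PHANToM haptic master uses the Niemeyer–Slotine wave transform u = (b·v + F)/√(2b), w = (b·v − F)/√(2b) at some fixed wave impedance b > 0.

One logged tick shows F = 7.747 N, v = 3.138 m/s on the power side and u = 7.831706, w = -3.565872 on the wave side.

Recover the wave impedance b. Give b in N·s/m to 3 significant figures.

b = 0.924 N·s/m

u + w = 4.265834;  u + w = √(2b)·v, so √(2b) = 4.265834/3.138 = 1.359412.
b = (√(2b))²/2 = 1.848000/2 = 0.924000.
(Check via u − w = 2F/√(2b): u − w = 11.397578, 2F/√(2b) = 11.397577.)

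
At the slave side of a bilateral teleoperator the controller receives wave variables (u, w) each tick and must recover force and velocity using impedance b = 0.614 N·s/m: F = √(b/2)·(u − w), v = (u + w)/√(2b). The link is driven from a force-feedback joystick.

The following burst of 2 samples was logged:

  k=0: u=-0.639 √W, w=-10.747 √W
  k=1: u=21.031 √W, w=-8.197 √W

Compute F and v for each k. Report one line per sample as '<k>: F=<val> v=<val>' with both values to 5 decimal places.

0: F=5.60060 v=-10.27477
1: F=16.19453 v=11.58145

k=0: u−w=10.10800, u+w=-11.38600; √(b/2)=0.55408, √(2b)=1.10815; F=0.55408×10.108=5.60060, v=-11.38600/1.10815=-10.27477
k=1: u−w=29.22800, u+w=12.83400; √(b/2)=0.55408, √(2b)=1.10815; F=0.55408×29.228=16.19453, v=12.83400/1.10815=11.58145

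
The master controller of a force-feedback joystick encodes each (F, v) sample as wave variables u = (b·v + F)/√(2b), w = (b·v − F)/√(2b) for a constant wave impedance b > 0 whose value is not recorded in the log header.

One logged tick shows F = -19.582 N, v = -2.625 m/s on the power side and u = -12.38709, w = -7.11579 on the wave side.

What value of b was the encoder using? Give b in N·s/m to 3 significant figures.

u + w = -19.50288;  u + w = √(2b)·v, so √(2b) = -19.50288/(-2.625) = 7.42967.
b = (√(2b))²/2 = 55.19998/2 = 27.59999.
(Check via u − w = 2F/√(2b): u − w = -5.27130, 2F/√(2b) = -5.27130.)

b = 27.6 N·s/m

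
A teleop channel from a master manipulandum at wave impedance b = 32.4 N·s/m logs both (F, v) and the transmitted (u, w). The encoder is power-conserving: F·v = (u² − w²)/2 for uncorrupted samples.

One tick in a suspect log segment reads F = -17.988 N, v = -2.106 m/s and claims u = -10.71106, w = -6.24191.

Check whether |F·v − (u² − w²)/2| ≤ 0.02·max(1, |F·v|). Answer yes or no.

F·v = (-17.988)×(-2.106) = 37.8827 W.
(u² − w²)/2 = (114.7268 − 38.9614)/2 = 37.8827 W.
|Δ| = 0.0000;  2% of max(1, |F·v|) = 0.7577.

yes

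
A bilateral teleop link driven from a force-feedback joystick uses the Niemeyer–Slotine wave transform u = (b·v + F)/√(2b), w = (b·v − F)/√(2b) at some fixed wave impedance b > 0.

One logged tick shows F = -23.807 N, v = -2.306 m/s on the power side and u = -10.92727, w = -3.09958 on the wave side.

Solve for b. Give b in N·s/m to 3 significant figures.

u + w = -14.02685;  u + w = √(2b)·v, so √(2b) = -14.02685/(-2.306) = 6.08276.
b = (√(2b))²/2 = 37.00000/2 = 18.50000.
(Check via u − w = 2F/√(2b): u − w = -7.82769, 2F/√(2b) = -7.82769.)

b = 18.5 N·s/m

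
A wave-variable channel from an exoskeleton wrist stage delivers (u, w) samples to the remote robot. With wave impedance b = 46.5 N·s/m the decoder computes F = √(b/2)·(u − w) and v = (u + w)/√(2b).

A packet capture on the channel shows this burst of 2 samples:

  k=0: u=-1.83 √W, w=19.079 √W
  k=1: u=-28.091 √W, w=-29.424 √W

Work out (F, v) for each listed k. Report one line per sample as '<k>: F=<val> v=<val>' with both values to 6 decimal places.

0: F=-100.819547 v=1.788638
1: F=6.427493 v=-5.964028

k=0: u−w=-20.909000, u+w=17.249000; √(b/2)=4.821825, √(2b)=9.643651; F=4.821825×(-20.909)=-100.819547, v=17.249000/9.643651=1.788638
k=1: u−w=1.333000, u+w=-57.515000; √(b/2)=4.821825, √(2b)=9.643651; F=4.821825×1.333=6.427493, v=-57.515000/9.643651=-5.964028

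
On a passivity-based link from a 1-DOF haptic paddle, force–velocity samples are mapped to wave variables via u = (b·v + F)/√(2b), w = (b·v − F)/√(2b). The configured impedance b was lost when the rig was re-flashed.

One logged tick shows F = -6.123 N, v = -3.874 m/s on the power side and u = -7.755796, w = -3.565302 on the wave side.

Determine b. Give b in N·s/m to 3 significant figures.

u + w = -11.321098;  u + w = √(2b)·v, so √(2b) = -11.321098/(-3.874) = 2.922328.
b = (√(2b))²/2 = 8.540000/2 = 4.270000.
(Check via u − w = 2F/√(2b): u − w = -4.190494, 2F/√(2b) = -4.190495.)

b = 4.27 N·s/m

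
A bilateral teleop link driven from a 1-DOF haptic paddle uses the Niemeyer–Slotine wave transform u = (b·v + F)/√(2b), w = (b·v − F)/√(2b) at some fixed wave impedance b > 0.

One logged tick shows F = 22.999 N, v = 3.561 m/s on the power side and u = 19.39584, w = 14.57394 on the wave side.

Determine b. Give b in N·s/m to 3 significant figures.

b = 45.5 N·s/m

u + w = 33.96978;  u + w = √(2b)·v, so √(2b) = 33.96978/3.561 = 9.53939.
b = (√(2b))²/2 = 91.00003/2 = 45.50001.
(Check via u − w = 2F/√(2b): u − w = 4.82190, 2F/√(2b) = 4.82190.)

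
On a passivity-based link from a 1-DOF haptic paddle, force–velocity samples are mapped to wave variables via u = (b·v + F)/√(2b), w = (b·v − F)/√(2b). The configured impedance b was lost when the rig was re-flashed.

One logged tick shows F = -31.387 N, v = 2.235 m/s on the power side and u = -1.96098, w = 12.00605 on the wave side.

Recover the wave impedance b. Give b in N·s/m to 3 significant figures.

u + w = 10.0451;  u + w = √(2b)·v, so √(2b) = 10.0451/2.235 = 4.4944.
b = (√(2b))²/2 = 20.2000/2 = 10.1000.
(Check via u − w = 2F/√(2b): u − w = -13.9670, 2F/√(2b) = -13.9670.)

b = 10.1 N·s/m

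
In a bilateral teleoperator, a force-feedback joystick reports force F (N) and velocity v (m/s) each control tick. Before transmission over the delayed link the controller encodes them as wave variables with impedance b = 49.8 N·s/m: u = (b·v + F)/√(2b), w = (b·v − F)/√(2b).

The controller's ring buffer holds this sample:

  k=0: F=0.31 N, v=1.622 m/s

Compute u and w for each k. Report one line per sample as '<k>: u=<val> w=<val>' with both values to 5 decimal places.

0: u=8.12483 w=8.06270

k=0: b·v=49.8×1.622=80.77560; √(2b)=9.97998; u=(80.77560+0.31)/9.97998=8.12483, w=(80.77560−0.31)/9.97998=8.06270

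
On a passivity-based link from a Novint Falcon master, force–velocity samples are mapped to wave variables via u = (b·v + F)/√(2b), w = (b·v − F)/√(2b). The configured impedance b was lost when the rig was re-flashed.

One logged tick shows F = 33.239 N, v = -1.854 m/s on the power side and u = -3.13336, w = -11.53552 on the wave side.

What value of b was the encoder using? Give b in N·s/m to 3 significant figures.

b = 31.3 N·s/m

u + w = -14.6689;  u + w = √(2b)·v, so √(2b) = -14.6689/(-1.854) = 7.9120.
b = (√(2b))²/2 = 62.6000/2 = 31.3000.
(Check via u − w = 2F/√(2b): u − w = 8.4022, 2F/√(2b) = 8.4022.)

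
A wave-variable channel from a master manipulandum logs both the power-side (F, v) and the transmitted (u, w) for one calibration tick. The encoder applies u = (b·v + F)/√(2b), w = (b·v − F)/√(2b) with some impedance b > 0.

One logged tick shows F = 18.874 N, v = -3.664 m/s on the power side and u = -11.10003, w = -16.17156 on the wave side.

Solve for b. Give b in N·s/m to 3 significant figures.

b = 27.7 N·s/m

u + w = -27.2716;  u + w = √(2b)·v, so √(2b) = -27.2716/(-3.664) = 7.4431.
b = (√(2b))²/2 = 55.4000/2 = 27.7000.
(Check via u − w = 2F/√(2b): u − w = 5.0715, 2F/√(2b) = 5.0715.)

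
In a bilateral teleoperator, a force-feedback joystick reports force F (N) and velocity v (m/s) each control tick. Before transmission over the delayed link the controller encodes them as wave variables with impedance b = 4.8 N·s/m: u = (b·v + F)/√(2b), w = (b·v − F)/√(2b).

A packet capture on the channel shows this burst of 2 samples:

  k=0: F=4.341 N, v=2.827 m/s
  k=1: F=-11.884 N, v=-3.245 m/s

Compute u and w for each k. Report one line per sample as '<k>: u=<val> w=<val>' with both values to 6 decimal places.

0: u=5.780621 w=2.978518
1: u=-8.862677 w=-1.191588

k=0: b·v=4.8×2.827=13.569600; √(2b)=3.098387; u=(13.569600+4.341)/3.098387=5.780621, w=(13.569600−4.341)/3.098387=2.978518
k=1: b·v=4.8×(-3.245)=-15.576000; √(2b)=3.098387; u=(-15.576000+(-11.884))/3.098387=-8.862677, w=(-15.576000−(-11.884))/3.098387=-1.191588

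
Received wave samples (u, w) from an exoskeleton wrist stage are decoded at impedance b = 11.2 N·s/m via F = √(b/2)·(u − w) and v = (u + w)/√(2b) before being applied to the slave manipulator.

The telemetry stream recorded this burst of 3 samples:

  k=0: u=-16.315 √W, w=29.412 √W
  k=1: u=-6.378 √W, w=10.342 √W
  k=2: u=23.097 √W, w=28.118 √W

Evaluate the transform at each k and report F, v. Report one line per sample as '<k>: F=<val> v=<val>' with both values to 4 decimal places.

k=0: u−w=-45.7270, u+w=13.0970; √(b/2)=2.3664, √(2b)=4.7329; F=2.3664×(-45.727)=-108.2098, v=13.0970/4.7329=2.7672
k=1: u−w=-16.7200, u+w=3.9640; √(b/2)=2.3664, √(2b)=4.7329; F=2.3664×(-16.72)=-39.5667, v=3.9640/4.7329=0.8375
k=2: u−w=-5.0210, u+w=51.2150; √(b/2)=2.3664, √(2b)=4.7329; F=2.3664×(-5.021)=-11.8819, v=51.2150/4.7329=10.8211

0: F=-108.2098 v=2.7672
1: F=-39.5667 v=0.8375
2: F=-11.8819 v=10.8211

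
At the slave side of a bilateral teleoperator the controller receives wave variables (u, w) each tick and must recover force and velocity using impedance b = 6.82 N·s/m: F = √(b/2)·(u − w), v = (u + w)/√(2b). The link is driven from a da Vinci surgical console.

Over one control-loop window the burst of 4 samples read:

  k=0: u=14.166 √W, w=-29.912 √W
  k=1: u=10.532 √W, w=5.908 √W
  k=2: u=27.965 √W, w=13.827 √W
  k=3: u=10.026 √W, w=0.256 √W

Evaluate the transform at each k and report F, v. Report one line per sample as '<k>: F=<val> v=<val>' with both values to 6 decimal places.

k=0: u−w=44.078000, u+w=-15.746000; √(b/2)=1.846619, √(2b)=3.693237; F=1.846619×44.078=81.395252, v=-15.746000/3.693237=-4.263469
k=1: u−w=4.624000, u+w=16.440000; √(b/2)=1.846619, √(2b)=3.693237; F=1.846619×4.624=8.538764, v=16.440000/3.693237=4.451380
k=2: u−w=14.138000, u+w=41.792000; √(b/2)=1.846619, √(2b)=3.693237; F=1.846619×14.138=26.107493, v=41.792000/3.693237=11.315818
k=3: u−w=9.770000, u+w=10.282000; √(b/2)=1.846619, √(2b)=3.693237; F=1.846619×9.77=18.041463, v=10.282000/3.693237=2.784008

0: F=81.395252 v=-4.263469
1: F=8.538764 v=4.451380
2: F=26.107493 v=11.315818
3: F=18.041463 v=2.784008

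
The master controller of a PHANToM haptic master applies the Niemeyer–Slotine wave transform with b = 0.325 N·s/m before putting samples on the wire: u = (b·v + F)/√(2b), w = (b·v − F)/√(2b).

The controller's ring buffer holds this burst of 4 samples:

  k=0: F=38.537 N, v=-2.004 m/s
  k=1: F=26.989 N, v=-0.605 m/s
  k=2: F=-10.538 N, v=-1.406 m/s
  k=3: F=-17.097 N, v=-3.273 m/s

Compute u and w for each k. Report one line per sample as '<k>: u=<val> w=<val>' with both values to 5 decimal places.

0: u=46.99143 w=-48.60710
1: u=33.23185 w=-33.71962
2: u=-13.63756 w=12.50400
3: u=-22.52561 w=19.88683

k=0: b·v=0.325×(-2.004)=-0.65130; √(2b)=0.80623; u=(-0.65130+38.537)/0.80623=46.99143, w=(-0.65130−38.537)/0.80623=-48.60710
k=1: b·v=0.325×(-0.605)=-0.19662; √(2b)=0.80623; u=(-0.19662+26.989)/0.80623=33.23185, w=(-0.19662−26.989)/0.80623=-33.71962
k=2: b·v=0.325×(-1.406)=-0.45695; √(2b)=0.80623; u=(-0.45695+(-10.538))/0.80623=-13.63756, w=(-0.45695−(-10.538))/0.80623=12.50400
k=3: b·v=0.325×(-3.273)=-1.06373; √(2b)=0.80623; u=(-1.06373+(-17.097))/0.80623=-22.52561, w=(-1.06373−(-17.097))/0.80623=19.88683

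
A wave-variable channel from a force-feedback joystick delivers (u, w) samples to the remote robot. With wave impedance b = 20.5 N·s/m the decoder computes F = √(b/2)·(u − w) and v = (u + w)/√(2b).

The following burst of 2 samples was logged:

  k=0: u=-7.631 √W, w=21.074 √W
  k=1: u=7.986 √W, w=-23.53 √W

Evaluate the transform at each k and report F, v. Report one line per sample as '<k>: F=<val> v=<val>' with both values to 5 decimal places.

0: F=-91.90084 v=2.09944
1: F=100.90043 v=-2.42756

k=0: u−w=-28.70500, u+w=13.44300; √(b/2)=3.20156, √(2b)=6.40312; F=3.20156×(-28.705)=-91.90084, v=13.44300/6.40312=2.09944
k=1: u−w=31.51600, u+w=-15.54400; √(b/2)=3.20156, √(2b)=6.40312; F=3.20156×31.516=100.90043, v=-15.54400/6.40312=-2.42756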